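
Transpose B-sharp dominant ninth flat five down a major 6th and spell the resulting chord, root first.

D-sharp, F-double-sharp, A, C-sharp, E-sharp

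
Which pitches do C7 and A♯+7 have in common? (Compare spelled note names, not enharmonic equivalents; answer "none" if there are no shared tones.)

none

C7 = C, E, G, Bb.
A♯+7 = A#, C##, E##, G#.
Shared: none.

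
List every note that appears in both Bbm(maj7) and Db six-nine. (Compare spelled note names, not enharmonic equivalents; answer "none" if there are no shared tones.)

Bbm(maj7) = B♭, D♭, F, A.
Db six-nine = D♭, F, A♭, B♭, E♭.
Shared: B♭, D♭, F.

B♭  D♭  F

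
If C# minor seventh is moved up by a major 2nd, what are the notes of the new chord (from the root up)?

D-sharp F-sharp A-sharp C-sharp

A major 2nd up from C-sharp is D-sharp, so the new chord is D-sharp minor seventh.
Root: D-sharp
Minor 3rd (3rd): F-sharp
Perfect 5th (5th): A-sharp
Minor 7th (7th): C-sharp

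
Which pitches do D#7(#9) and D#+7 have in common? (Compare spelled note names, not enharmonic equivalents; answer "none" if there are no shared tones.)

D# F## C#

D#7(#9) = D#, F##, A#, C#, E##.
D#+7 = D#, F##, A##, C#.
Shared: D#, F##, C#.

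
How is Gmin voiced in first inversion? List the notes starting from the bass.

Bb D G

Gmin = G–Bb–D; first inversion → third (Bb) lowest.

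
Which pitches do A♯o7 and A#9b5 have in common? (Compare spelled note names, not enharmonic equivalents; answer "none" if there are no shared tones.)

A#, E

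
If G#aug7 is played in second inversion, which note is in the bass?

G#aug7 in root position is G#–B#–D##–F#.
Second inversion places the fifth in the bass, which is D##.

D##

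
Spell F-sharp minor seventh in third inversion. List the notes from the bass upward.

F-sharp minor seventh = F-sharp–A–C-sharp–E; third inversion → seventh (E) lowest.

E  F-sharp  A  C-sharp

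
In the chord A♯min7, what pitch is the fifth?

E#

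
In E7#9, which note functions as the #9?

F𝄪

Root of E7#9 = E. The 9th is an augmented 9th: E up an augmented 9th → F𝄪.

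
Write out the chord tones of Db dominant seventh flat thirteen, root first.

Db dominant seventh flat thirteen: dominant seventh flat thirteen on Db.
- root: Db
- major 3rd: F
- perfect 5th: Ab
- minor 7th: Cb
- minor 13th: Bbb

Db F Ab Cb Bbb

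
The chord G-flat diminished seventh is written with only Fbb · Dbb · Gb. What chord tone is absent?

G-flat diminished seventh = Gb, Bbb, Dbb, Fbb. The voicing lacks the 3rd (minor 3rd), Bbb.

Bbb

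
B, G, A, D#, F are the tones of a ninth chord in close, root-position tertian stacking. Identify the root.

G

Stacking in thirds gives G – B – D# – F – A, so G is the root — G dominant ninth sharp five.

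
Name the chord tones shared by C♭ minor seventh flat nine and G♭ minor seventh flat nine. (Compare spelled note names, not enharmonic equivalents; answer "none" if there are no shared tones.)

G-flat, B-double-flat

C♭ minor seventh flat nine: C-flat E-double-flat G-flat B-double-flat D-double-flat
G♭ minor seventh flat nine: G-flat B-double-flat D-flat F-flat A-double-flat
Common to both → G-flat, B-double-flat.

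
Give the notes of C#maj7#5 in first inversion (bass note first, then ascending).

C#maj7#5 = C#–E#–G##–B#; first inversion → third (E#) lowest.

E#  G##  B#  C#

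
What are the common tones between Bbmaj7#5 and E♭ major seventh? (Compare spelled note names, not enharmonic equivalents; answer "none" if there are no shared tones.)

B♭, D

Bbmaj7#5 = B♭, D, F♯, A.
E♭ major seventh = E♭, G, B♭, D.
Shared: B♭, D.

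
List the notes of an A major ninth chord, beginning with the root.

A, C-sharp, E, G-sharp, B

Root A, quality major ninth:
A — root
C-sharp — major 3rd
E — perfect 5th
G-sharp — major 7th
B — major 9th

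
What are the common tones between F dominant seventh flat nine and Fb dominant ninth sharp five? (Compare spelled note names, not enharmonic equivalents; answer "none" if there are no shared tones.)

C  G-flat

F dominant seventh flat nine: F A C E-flat G-flat
Fb dominant ninth sharp five: F-flat A-flat C E-double-flat G-flat
Common to both → C, G-flat.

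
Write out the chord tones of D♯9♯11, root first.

D# F## A# C# E# G##

Root D#, quality dominant ninth sharp eleven:
Root: D#
Major 3rd (3rd): F##
Perfect 5th (5th): A#
Minor 7th (7th): C#
Major 9th (9th): E#
Augmented 11th (11th): G##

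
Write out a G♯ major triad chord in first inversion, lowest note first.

B# D# G#

G♯ major triad = G#–B#–D#; first inversion → third (B#) lowest.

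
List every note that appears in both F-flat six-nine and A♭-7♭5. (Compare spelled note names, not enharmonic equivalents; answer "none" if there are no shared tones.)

A♭  C♭  G♭

F-flat six-nine: F♭ A♭ C♭ D♭ G♭
A♭-7♭5: A♭ C♭ E𝄫 G♭
Common to both → A♭, C♭, G♭.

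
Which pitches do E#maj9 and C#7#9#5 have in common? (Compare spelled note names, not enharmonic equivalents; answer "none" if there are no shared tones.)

E#maj9: E♯ G𝄪 B♯ D𝄪 F𝄪
C#7#9#5: C♯ E♯ G𝄪 B D𝄪
Common to both → E♯, G𝄪, D𝄪.

E♯ – G𝄪 – D𝄪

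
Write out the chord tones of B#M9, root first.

B♯  D𝄪  F𝄪  A𝄪  C𝄪

B#M9: major ninth on B♯.
- root: B♯
- major 3rd: D𝄪
- perfect 5th: F𝄪
- major 7th: A𝄪
- major 9th: C𝄪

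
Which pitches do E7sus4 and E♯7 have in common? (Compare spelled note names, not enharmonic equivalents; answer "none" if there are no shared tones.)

none

E7sus4 = E, A, B, D.
E♯7 = E#, G##, B#, D#.
Shared: none.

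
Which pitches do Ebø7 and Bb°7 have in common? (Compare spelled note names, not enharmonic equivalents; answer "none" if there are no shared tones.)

Ebø7: Eb Gb Bbb Db
Bb°7: Bb Db Fb Abb
Common to both → Db.

Db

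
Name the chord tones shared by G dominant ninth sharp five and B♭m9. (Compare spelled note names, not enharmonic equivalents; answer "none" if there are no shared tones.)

G dominant ninth sharp five = G, B, D#, F, A.
B♭m9 = Bb, Db, F, Ab, C.
Shared: F.

F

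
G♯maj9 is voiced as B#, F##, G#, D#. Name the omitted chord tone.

G♯maj9 = G#, B#, D#, F##, A#. The voicing lacks the 9th (major 9th), A#.

A#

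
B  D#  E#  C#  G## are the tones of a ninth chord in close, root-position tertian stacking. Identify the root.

Stacking in thirds gives C# – E# – G## – B – D#, so C# is the root — C# dominant ninth sharp five.

C#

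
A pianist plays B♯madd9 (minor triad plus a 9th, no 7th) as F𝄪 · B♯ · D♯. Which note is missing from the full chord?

B♯madd9 = B♯, D♯, F𝄪, C𝄪. The voicing lacks the 9th (major 9th), C𝄪.

C𝄪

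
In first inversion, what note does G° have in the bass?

Bb

G° in root position is G–Bb–Db.
First inversion places the third in the bass, which is Bb.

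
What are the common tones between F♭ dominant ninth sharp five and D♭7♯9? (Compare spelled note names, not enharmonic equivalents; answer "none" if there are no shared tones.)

Ab

F♭ dominant ninth sharp five = Fb, Ab, C, Ebb, Gb.
D♭7♯9 = Db, F, Ab, Cb, E.
Shared: Ab.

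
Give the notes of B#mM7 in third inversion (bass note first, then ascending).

A##  B#  D#  F##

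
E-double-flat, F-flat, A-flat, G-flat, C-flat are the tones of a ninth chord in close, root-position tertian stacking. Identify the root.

F-flat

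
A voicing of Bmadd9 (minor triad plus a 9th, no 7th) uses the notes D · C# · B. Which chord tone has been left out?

F#

The full Bmadd9 chord is B, D, F#, C#.
Comparing with the voicing, the perfect 5th (5th) — F# — is absent.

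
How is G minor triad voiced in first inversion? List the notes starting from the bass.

B-flat – D – G

G minor triad = G–B-flat–D; first inversion → third (B-flat) lowest.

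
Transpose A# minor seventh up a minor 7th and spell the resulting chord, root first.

A# up a minor 7th → G#. New chord: G# minor seventh.
Root: G#
Minor 3rd (3rd): B
Perfect 5th (5th): D#
Minor 7th (7th): F#

G#, B, D#, F#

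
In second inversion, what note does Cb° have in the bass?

Cb° = C♭–E𝄫–G𝄫. Second inversion → fifth in the bass = G𝄫.

G𝄫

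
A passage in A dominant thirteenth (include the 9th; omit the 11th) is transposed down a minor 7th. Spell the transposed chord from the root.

B D-sharp F-sharp A C-sharp G-sharp

A minor 7th down from A is B, so the new chord is B dominant thirteenth.
Root: B
Major 3rd (3rd): D-sharp
Perfect 5th (5th): F-sharp
Minor 7th (7th): A
Major 9th (9th): C-sharp
Major 13th (13th): G-sharp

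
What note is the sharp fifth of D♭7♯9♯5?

A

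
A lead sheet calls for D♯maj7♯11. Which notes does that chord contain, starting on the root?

D♯maj7♯11: major seventh sharp eleven on D♯.
Root: D♯
Major 3rd (3rd): F𝄪
Perfect 5th (5th): A♯
Major 7th (7th): C𝄪
Augmented 11th (11th): G𝄪

D♯, F𝄪, A♯, C𝄪, G𝄪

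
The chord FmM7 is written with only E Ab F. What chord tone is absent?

The full FmM7 chord is F, Ab, C, E.
Comparing with the voicing, the perfect 5th (5th) — C — is absent.

C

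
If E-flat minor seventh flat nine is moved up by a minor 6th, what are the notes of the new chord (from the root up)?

C♭, E𝄫, G♭, B𝄫, D𝄫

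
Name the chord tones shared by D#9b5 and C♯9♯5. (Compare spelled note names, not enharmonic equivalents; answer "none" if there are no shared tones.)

D# C# E#

D#9b5: D# F## A C# E#
C♯9♯5: C# E# G## B D#
Common to both → D#, C#, E#.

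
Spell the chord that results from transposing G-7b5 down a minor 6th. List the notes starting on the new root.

B – D – F – A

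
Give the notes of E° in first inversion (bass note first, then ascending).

In root position, E° is E–G–B♭.
First inversion puts the third (G) in the bass.

G, B♭, E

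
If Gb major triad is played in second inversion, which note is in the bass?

Gb major triad = G♭–B♭–D♭. Second inversion → fifth in the bass = D♭.

D♭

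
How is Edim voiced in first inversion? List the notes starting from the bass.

G, Bb, E

Edim = E–G–Bb; first inversion → third (G) lowest.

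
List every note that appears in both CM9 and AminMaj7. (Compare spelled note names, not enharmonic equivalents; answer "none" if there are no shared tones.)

CM9 = C, E, G, B, D.
AminMaj7 = A, C, E, G♯.
Shared: C, E.

C – E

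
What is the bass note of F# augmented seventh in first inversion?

A#

F# augmented seventh in root position is F#–A#–C##–E.
First inversion places the third in the bass, which is A#.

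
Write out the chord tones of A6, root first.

A  C#  E  F#

A6: major sixth on A.
root → A
3rd (major 3rd) → C#
5th (perfect 5th) → E
6th (major 6th) → F#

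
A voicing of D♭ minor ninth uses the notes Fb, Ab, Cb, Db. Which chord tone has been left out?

D♭ minor ninth = Db, Fb, Ab, Cb, Eb. The voicing lacks the 9th (major 9th), Eb.

Eb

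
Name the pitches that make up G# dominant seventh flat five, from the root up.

Root G#, quality dominant seventh flat five:
- root: G#
- major 3rd: B#
- diminished 5th: D
- minor 7th: F#

G# – B# – D – F#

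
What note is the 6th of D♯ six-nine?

B-sharp

Root of D♯ six-nine = D-sharp. The 6th is a major 6th: D-sharp up a major 6th → B-sharp.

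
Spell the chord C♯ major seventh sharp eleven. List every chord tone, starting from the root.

Root C-sharp, quality major seventh sharp eleven:
C-sharp — root
E-sharp — major 3rd
G-sharp — perfect 5th
B-sharp — major 7th
F-double-sharp — augmented 11th

C-sharp – E-sharp – G-sharp – B-sharp – F-double-sharp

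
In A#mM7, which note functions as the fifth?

Root of A#mM7 = A#. The 5th is a perfect 5th: A# up a perfect 5th → E#.

E#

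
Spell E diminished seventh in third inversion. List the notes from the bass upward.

In root position, E diminished seventh is E–G–Bb–Db.
Third inversion puts the seventh (Db) in the bass.

Db, E, G, Bb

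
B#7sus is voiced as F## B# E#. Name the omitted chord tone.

B#7sus = B#, E#, F##, A#. The voicing lacks the 7th (minor 7th), A#.

A#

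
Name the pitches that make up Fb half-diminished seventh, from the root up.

F-flat, A-double-flat, C-double-flat, E-double-flat

Fb half-diminished seventh is a half-diminished seventh built on F-flat.
Root: F-flat
Minor 3rd (3rd): A-double-flat
Diminished 5th (5th): C-double-flat
Minor 7th (7th): E-double-flat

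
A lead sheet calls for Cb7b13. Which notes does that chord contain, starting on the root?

Cb, Eb, Gb, Bbb, Abb

Cb7b13 is a dominant seventh flat thirteen built on Cb.
- root: Cb
- major 3rd: Eb
- perfect 5th: Gb
- minor 7th: Bbb
- minor 13th: Abb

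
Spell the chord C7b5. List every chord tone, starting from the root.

C – E – G♭ – B♭

C7b5 is a dominant seventh flat five built on C.
Root: C
Major 3rd (3rd): E
Diminished 5th (5th): G♭
Minor 7th (7th): B♭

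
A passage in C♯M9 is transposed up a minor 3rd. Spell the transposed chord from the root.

Transposed root: C# → E (minor 3rd up). So we spell E major ninth:
E — root
G# — major 3rd
B — perfect 5th
D# — major 7th
F# — major 9th

E  G#  B  D#  F#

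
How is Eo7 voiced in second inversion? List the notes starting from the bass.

B♭  D♭  E  G

Eo7 = E–G–B♭–D♭; second inversion → fifth (B♭) lowest.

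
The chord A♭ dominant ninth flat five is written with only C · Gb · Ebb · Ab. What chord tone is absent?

The full A♭ dominant ninth flat five chord is Ab, C, Ebb, Gb, Bb.
Comparing with the voicing, the major 9th (9th) — Bb — is absent.

Bb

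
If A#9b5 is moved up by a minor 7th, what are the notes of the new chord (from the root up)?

G#  B#  D  F#  A#

A# up a minor 7th → G#. New chord: G# dominant ninth flat five.
G# — root
B# — major 3rd
D — diminished 5th
F# — minor 7th
A# — major 9th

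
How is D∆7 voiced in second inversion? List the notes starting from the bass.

A, C♯, D, F♯

In root position, D∆7 is D–F♯–A–C♯.
Second inversion puts the fifth (A) in the bass.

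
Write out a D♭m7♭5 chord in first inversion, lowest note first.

Fb, Abb, Cb, Db

D♭m7♭5 = Db–Fb–Abb–Cb; first inversion → third (Fb) lowest.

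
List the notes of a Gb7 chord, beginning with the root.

Root G♭, quality dominant seventh:
G♭ — root
B♭ — major 3rd
D♭ — perfect 5th
F♭ — minor 7th

G♭ – B♭ – D♭ – F♭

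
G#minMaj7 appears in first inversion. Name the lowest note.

B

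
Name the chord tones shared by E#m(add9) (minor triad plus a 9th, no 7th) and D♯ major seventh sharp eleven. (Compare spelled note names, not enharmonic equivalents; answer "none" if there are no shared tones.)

E#m(add9) = E♯, G♯, B♯, F𝄪.
D♯ major seventh sharp eleven = D♯, F𝄪, A♯, C𝄪, G𝄪.
Shared: F𝄪.

F𝄪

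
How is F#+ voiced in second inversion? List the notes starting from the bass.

C## – F# – A#

F#+ = F#–A#–C##; second inversion → fifth (C##) lowest.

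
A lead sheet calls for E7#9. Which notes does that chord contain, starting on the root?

E7#9: dominant seventh sharp nine on E.
Root: E
Major 3rd (3rd): G#
Perfect 5th (5th): B
Minor 7th (7th): D
Augmented 9th (9th): F##

E, G#, B, D, F##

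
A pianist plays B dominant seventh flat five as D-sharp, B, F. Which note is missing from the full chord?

The full B dominant seventh flat five chord is B, D-sharp, F, A.
Comparing with the voicing, the minor 7th (7th) — A — is absent.

A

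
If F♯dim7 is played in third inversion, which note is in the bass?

F♯dim7 = F#–A–C–Eb. Third inversion → seventh in the bass = Eb.

Eb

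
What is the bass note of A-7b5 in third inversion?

A-7b5 = A–C–E♭–G. Third inversion → seventh in the bass = G.

G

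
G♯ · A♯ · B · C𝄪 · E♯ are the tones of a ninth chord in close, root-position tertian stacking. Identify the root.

A♯

Stacking in thirds gives A♯ – C𝄪 – E♯ – G♯ – B, so A♯ is the root — A♯ dominant seventh flat nine.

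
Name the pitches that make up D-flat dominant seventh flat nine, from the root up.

D-flat, F, A-flat, C-flat, E-double-flat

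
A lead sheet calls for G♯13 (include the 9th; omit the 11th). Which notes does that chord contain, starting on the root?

G♯ – B♯ – D♯ – F♯ – A♯ – E♯

Root G♯, quality dominant thirteenth:
G♯ — root
B♯ — major 3rd
D♯ — perfect 5th
F♯ — minor 7th
A♯ — major 9th
E♯ — major 13th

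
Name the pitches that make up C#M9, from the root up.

C#, E#, G#, B#, D#

C#M9: major ninth on C#.
root → C#
3rd (major 3rd) → E#
5th (perfect 5th) → G#
7th (major 7th) → B#
9th (major 9th) → D#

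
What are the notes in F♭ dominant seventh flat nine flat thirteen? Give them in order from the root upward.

F♭ dominant seventh flat nine flat thirteen is a dominant seventh flat nine flat thirteen built on Fb.
Fb — root
Ab — major 3rd
Cb — perfect 5th
Ebb — minor 7th
Gbb — minor 9th
Dbb — minor 13th

Fb, Ab, Cb, Ebb, Gbb, Dbb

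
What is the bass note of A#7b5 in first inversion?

C𝄪

A#7b5 in root position is A♯–C𝄪–E–G♯.
First inversion places the third in the bass, which is C𝄪.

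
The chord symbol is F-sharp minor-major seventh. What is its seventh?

E-sharp

F-sharp minor-major seventh is built on F-sharp; its 7th is a major 7th above the root.
A seventh above F uses the letter E, and the major 7th above F-sharp is E-sharp.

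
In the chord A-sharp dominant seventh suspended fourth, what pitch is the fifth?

Root of A-sharp dominant seventh suspended fourth = A-sharp. The 5th is a perfect 5th: A-sharp up a perfect 5th → E-sharp.

E-sharp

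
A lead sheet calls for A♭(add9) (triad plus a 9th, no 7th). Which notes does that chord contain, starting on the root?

A♭(add9) is an added-ninth built on Ab.
root → Ab
3rd (major 3rd) → C
5th (perfect 5th) → Eb
9th (major 9th) → Bb

Ab, C, Eb, Bb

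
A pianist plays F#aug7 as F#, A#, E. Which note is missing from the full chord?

The full F#aug7 chord is F#, A#, C##, E.
Comparing with the voicing, the augmented 5th (5th) — C## — is absent.

C##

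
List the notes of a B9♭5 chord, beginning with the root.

B, D♯, F, A, C♯

Root B, quality dominant ninth flat five:
root → B
3rd (major 3rd) → D♯
5th (diminished 5th) → F
7th (minor 7th) → A
9th (major 9th) → C♯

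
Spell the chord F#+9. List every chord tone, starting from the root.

F♯ – A♯ – C𝄪 – E – G♯

F#+9 is a dominant ninth sharp five built on F♯.
root → F♯
3rd (major 3rd) → A♯
5th (augmented 5th) → C𝄪
7th (minor 7th) → E
9th (major 9th) → G♯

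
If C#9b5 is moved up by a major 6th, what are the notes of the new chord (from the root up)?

Transposed root: C# → A# (major 6th up). So we spell A# dominant ninth flat five:
A# — root
C## — major 3rd
E — diminished 5th
G# — minor 7th
B# — major 9th

A#, C##, E, G#, B#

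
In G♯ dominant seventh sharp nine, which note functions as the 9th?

Root of G♯ dominant seventh sharp nine = G-sharp. The 9th is an augmented 9th: G-sharp up an augmented 9th → A-double-sharp.

A-double-sharp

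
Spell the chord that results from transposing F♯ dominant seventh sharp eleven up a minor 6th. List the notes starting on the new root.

D  F#  A  C  G#

F# up a minor 6th → D. New chord: D dominant seventh sharp eleven.
root → D
3rd (major 3rd) → F#
5th (perfect 5th) → A
7th (minor 7th) → C
11th (augmented 11th) → G#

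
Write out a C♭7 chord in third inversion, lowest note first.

B𝄫  C♭  E♭  G♭

C♭7 = C♭–E♭–G♭–B𝄫; third inversion → seventh (B𝄫) lowest.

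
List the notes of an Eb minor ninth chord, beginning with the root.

Eb – Gb – Bb – Db – F

Eb minor ninth: minor ninth on Eb.
- root: Eb
- minor 3rd: Gb
- perfect 5th: Bb
- minor 7th: Db
- major 9th: F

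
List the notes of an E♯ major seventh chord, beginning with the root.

E♯ major seventh: major seventh on E#.
Root: E#
Major 3rd (3rd): G##
Perfect 5th (5th): B#
Major 7th (7th): D##

E#, G##, B#, D##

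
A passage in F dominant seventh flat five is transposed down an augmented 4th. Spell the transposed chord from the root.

C-flat, E-flat, G-double-flat, B-double-flat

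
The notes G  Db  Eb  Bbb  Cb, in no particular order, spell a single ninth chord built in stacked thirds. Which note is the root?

Stacking in thirds gives Cb – Eb – G – Bbb – Db, so Cb is the root — Cb dominant ninth sharp five.

Cb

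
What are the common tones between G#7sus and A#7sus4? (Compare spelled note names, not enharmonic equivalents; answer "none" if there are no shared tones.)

G#7sus: G# C# D# F#
A#7sus4: A# D# E# G#
Common to both → G#, D#.

G#, D#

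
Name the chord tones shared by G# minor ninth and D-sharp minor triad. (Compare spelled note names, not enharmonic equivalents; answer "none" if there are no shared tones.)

G# minor ninth = G-sharp, B, D-sharp, F-sharp, A-sharp.
D-sharp minor triad = D-sharp, F-sharp, A-sharp.
Shared: D-sharp, F-sharp, A-sharp.

D-sharp – F-sharp – A-sharp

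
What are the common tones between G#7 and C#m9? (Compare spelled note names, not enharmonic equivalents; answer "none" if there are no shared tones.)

G#7: G# B# D# F#
C#m9: C# E G# B D#
Common to both → G#, D#.

G# – D#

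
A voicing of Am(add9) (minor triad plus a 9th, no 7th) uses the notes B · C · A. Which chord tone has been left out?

Am(add9) = A, C, E, B. The voicing lacks the 5th (perfect 5th), E.

E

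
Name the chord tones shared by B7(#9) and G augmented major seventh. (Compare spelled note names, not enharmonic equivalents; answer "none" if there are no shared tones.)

B, D♯, F♯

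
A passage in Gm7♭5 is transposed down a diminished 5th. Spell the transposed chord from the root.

A diminished 5th down from G is C#, so the new chord is C# half-diminished seventh.
Root: C#
Minor 3rd (3rd): E
Diminished 5th (5th): G
Minor 7th (7th): B

C# – E – G – B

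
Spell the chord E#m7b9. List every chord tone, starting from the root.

E#m7b9 is a minor seventh flat nine built on E#.
- root: E#
- minor 3rd: G#
- perfect 5th: B#
- minor 7th: D#
- minor 9th: F#

E# G# B# D# F#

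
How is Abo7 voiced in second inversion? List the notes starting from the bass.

Ebb  Gbb  Ab  Cb

Abo7 = Ab–Cb–Ebb–Gbb; second inversion → fifth (Ebb) lowest.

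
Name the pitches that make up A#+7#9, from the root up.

A# – C## – E## – G# – B##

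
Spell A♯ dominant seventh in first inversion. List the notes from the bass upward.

C##, E#, G#, A#

A♯ dominant seventh = A#–C##–E#–G#; first inversion → third (C##) lowest.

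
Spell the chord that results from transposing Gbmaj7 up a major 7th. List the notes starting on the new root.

G♭ up a major 7th → F. New chord: F major seventh.
Root: F
Major 3rd (3rd): A
Perfect 5th (5th): C
Major 7th (7th): E

F, A, C, E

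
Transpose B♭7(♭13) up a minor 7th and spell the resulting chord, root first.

Ab C Eb Gb Fb

Bb up a minor 7th → Ab. New chord: Ab dominant seventh flat thirteen.
root → Ab
3rd (major 3rd) → C
5th (perfect 5th) → Eb
7th (minor 7th) → Gb
13th (minor 13th) → Fb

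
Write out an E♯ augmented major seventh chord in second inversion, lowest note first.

B-double-sharp, D-double-sharp, E-sharp, G-double-sharp

In root position, E♯ augmented major seventh is E-sharp–G-double-sharp–B-double-sharp–D-double-sharp.
Second inversion puts the fifth (B-double-sharp) in the bass.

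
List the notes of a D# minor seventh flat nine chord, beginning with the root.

D#, F#, A#, C#, E

D# minor seventh flat nine: minor seventh flat nine on D#.
root → D#
3rd (minor 3rd) → F#
5th (perfect 5th) → A#
7th (minor 7th) → C#
9th (minor 9th) → E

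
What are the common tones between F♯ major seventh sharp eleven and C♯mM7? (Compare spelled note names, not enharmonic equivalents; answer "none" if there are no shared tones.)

F♯ major seventh sharp eleven: F♯ A♯ C♯ E♯ B♯
C♯mM7: C♯ E G♯ B♯
Common to both → C♯, B♯.

C♯ – B♯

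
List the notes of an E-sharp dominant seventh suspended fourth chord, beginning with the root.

Root E#, quality dominant seventh suspended fourth:
Root: E#
Perfect 4th (4th): A#
Perfect 5th (5th): B#
Minor 7th (7th): D#

E#  A#  B#  D#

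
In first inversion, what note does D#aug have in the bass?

D#aug in root position is D♯–F𝄪–A𝄪.
First inversion places the third in the bass, which is F𝄪.

F𝄪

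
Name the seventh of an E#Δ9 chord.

D##

E#Δ9 is built on E#; its 7th is a major 7th above the root.
A seventh above E uses the letter D, and the major 7th above E# is D##.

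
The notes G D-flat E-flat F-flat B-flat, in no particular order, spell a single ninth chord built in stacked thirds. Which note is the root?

E-flat

Stacking in thirds gives E-flat – G – B-flat – D-flat – F-flat, so E-flat is the root — E-flat dominant seventh flat nine.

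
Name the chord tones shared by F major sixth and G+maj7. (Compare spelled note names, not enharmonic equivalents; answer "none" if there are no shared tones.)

F major sixth = F, A, C, D.
G+maj7 = G, B, D#, F#.
Shared: none.

none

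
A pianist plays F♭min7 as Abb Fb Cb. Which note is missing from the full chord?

Ebb

The full F♭min7 chord is Fb, Abb, Cb, Ebb.
Comparing with the voicing, the minor 7th (7th) — Ebb — is absent.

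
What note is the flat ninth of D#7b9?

Root of D#7b9 = D#. The 9th is a minor 9th: D# up a minor 9th → E.

E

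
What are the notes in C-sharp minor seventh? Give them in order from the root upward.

C♯, E, G♯, B

C-sharp minor seventh is a minor seventh built on C♯.
Root: C♯
Minor 3rd (3rd): E
Perfect 5th (5th): G♯
Minor 7th (7th): B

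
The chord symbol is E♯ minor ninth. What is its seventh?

D-sharp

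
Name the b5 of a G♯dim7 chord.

Root of G♯dim7 = G#. The 5th is a diminished 5th: G# up a diminished 5th → D.

D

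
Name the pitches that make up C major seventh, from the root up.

C major seventh: major seventh on C.
root → C
3rd (major 3rd) → E
5th (perfect 5th) → G
7th (major 7th) → B

C E G B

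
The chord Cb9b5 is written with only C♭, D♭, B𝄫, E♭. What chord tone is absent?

The full Cb9b5 chord is C♭, E♭, G𝄫, B𝄫, D♭.
Comparing with the voicing, the diminished 5th (5th) — G𝄫 — is absent.

G𝄫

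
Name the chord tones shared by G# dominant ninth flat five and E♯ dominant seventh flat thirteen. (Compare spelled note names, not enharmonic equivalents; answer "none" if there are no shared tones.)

B-sharp

G# dominant ninth flat five = G-sharp, B-sharp, D, F-sharp, A-sharp.
E♯ dominant seventh flat thirteen = E-sharp, G-double-sharp, B-sharp, D-sharp, C-sharp.
Shared: B-sharp.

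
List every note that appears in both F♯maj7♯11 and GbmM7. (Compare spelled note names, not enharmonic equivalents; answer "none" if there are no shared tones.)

none

F♯maj7♯11 = F#, A#, C#, E#, B#.
GbmM7 = Gb, Bbb, Db, F.
Shared: none.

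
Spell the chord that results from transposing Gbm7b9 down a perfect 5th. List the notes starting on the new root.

Transposed root: Gb → Cb (perfect 5th down). So we spell Cb minor seventh flat nine:
Root: Cb
Minor 3rd (3rd): Ebb
Perfect 5th (5th): Gb
Minor 7th (7th): Bbb
Minor 9th (9th): Dbb

Cb, Ebb, Gb, Bbb, Dbb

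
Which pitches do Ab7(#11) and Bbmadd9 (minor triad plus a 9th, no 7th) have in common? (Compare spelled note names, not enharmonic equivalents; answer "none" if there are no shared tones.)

C

Ab7(#11) = Ab, C, Eb, Gb, D.
Bbmadd9 = Bb, Db, F, C.
Shared: C.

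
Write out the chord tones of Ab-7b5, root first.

Ab-7b5: half-diminished seventh on Ab.
Ab — root
Cb — minor 3rd
Ebb — diminished 5th
Gb — minor 7th

Ab Cb Ebb Gb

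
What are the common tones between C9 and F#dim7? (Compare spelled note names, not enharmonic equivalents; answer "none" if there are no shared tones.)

C9 = C, E, G, B♭, D.
F#dim7 = F♯, A, C, E♭.
Shared: C.

C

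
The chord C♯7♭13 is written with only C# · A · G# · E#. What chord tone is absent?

B

The full C♯7♭13 chord is C#, E#, G#, B, A.
Comparing with the voicing, the minor 7th (7th) — B — is absent.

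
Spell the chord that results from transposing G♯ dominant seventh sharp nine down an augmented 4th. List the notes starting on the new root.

D  F#  A  C  E#

An augmented 4th down from G# is D, so the new chord is D dominant seventh sharp nine.
- root: D
- major 3rd: F#
- perfect 5th: A
- minor 7th: C
- augmented 9th: E#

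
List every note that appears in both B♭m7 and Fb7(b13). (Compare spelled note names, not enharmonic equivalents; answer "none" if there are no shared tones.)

Ab

B♭m7: Bb Db F Ab
Fb7(b13): Fb Ab Cb Ebb Dbb
Common to both → Ab.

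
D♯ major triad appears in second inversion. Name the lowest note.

A-sharp

D♯ major triad in root position is D-sharp–F-double-sharp–A-sharp.
Second inversion places the fifth in the bass, which is A-sharp.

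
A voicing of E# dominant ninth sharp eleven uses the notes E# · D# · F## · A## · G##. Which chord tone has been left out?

B#

E# dominant ninth sharp eleven = E#, G##, B#, D#, F##, A##. The voicing lacks the 5th (perfect 5th), B#.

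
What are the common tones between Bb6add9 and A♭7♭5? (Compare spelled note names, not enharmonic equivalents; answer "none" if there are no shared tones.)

C

Bb6add9 = Bb, D, F, G, C.
A♭7♭5 = Ab, C, Ebb, Gb.
Shared: C.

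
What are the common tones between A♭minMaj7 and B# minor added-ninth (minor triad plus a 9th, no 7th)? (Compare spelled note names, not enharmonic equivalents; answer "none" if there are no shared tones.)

A♭minMaj7: Ab Cb Eb G
B# minor added-ninth: B# D# F## C##
Common to both → none.

none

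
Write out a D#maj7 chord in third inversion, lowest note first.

C##, D#, F##, A#

D#maj7 = D#–F##–A#–C##; third inversion → seventh (C##) lowest.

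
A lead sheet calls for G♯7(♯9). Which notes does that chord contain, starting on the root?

G# – B# – D# – F# – A##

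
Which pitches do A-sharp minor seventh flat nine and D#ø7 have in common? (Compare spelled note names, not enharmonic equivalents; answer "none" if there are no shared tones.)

A-sharp minor seventh flat nine = A#, C#, E#, G#, B.
D#ø7 = D#, F#, A, C#.
Shared: C#.

C#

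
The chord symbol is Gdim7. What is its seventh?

Root of Gdim7 = G. The 7th is a diminished 7th: G up a diminished 7th → Fb.

Fb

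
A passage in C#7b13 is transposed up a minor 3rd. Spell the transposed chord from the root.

E G# B D C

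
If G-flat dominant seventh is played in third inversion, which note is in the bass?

F-flat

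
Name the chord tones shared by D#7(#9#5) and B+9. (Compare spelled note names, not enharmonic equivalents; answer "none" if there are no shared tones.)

D# F## C#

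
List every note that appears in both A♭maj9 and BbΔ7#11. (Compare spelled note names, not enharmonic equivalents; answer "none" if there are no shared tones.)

A♭maj9 = Ab, C, Eb, G, Bb.
BbΔ7#11 = Bb, D, F, A, E.
Shared: Bb.

Bb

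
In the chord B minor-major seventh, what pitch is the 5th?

F#

Root of B minor-major seventh = B. The 5th is a perfect 5th: B up a perfect 5th → F#.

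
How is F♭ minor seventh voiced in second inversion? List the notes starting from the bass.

In root position, F♭ minor seventh is F-flat–A-double-flat–C-flat–E-double-flat.
Second inversion puts the fifth (C-flat) in the bass.

C-flat, E-double-flat, F-flat, A-double-flat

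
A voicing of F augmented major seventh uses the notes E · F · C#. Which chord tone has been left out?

The full F augmented major seventh chord is F, A, C#, E.
Comparing with the voicing, the major 3rd (3rd) — A — is absent.

A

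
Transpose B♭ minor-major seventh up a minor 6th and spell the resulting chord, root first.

Gb, Bbb, Db, F

Bb up a minor 6th → Gb. New chord: Gb minor-major seventh.
root → Gb
3rd (minor 3rd) → Bbb
5th (perfect 5th) → Db
7th (major 7th) → F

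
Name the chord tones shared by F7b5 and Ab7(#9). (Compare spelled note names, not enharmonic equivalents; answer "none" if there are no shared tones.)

Eb

F7b5 = F, A, Cb, Eb.
Ab7(#9) = Ab, C, Eb, Gb, B.
Shared: Eb.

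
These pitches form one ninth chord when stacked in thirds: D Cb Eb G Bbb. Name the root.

Stacking in thirds gives Cb – Eb – G – Bbb – D, so Cb is the root — Cb dominant seventh sharp nine sharp five.

Cb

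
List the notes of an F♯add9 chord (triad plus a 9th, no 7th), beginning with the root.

F♯add9: added-ninth on F♯.
- root: F♯
- major 3rd: A♯
- perfect 5th: C♯
- major 9th: G♯

F♯  A♯  C♯  G♯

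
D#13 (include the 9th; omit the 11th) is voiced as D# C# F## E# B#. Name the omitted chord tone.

The full D#13 chord is D#, F##, A#, C#, E#, B#.
Comparing with the voicing, the perfect 5th (5th) — A# — is absent.

A#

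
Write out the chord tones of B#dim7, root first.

B#dim7 is a diminished seventh built on B#.
root → B#
3rd (minor 3rd) → D#
5th (diminished 5th) → F#
7th (diminished 7th) → A

B# – D# – F# – A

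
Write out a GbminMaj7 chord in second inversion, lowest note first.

Db – F – Gb – Bbb

GbminMaj7 = Gb–Bbb–Db–F; second inversion → fifth (Db) lowest.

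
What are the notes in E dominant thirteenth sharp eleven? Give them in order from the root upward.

E, G-sharp, B, D, F-sharp, A-sharp, C-sharp

Root E, quality dominant thirteenth sharp eleven:
- root: E
- major 3rd: G-sharp
- perfect 5th: B
- minor 7th: D
- major 9th: F-sharp
- augmented 11th: A-sharp
- major 13th: C-sharp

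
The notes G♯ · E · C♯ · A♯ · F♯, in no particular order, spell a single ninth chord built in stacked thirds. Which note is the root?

Stacking in thirds gives F♯ – A♯ – C♯ – E – G♯, so F♯ is the root — F♯ dominant ninth.

F♯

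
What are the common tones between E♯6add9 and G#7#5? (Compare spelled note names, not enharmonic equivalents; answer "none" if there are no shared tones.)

B#

E♯6add9: E# G## B# C## F##
G#7#5: G# B# D## F#
Common to both → B#.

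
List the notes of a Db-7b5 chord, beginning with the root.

Db-7b5 is a half-diminished seventh built on Db.
Root: Db
Minor 3rd (3rd): Fb
Diminished 5th (5th): Abb
Minor 7th (7th): Cb

Db – Fb – Abb – Cb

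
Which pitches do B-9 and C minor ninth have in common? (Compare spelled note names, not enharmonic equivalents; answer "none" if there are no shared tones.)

B-9: B D F# A C#
C minor ninth: C Eb G Bb D
Common to both → D.

D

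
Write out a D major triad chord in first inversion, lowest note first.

D major triad = D–F#–A; first inversion → third (F#) lowest.

F# – A – D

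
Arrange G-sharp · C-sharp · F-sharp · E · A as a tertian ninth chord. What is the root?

F-sharp

Stacking in thirds gives F-sharp – A – C-sharp – E – G-sharp, so F-sharp is the root — F-sharp minor ninth.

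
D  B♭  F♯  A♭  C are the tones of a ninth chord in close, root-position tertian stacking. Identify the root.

B♭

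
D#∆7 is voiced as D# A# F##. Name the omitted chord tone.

C##

The full D#∆7 chord is D#, F##, A#, C##.
Comparing with the voicing, the major 7th (7th) — C## — is absent.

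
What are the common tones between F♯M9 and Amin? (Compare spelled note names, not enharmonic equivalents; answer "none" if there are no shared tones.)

none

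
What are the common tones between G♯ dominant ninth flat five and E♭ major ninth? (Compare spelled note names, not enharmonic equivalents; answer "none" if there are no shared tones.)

G♯ dominant ninth flat five: G-sharp B-sharp D F-sharp A-sharp
E♭ major ninth: E-flat G B-flat D F
Common to both → D.

D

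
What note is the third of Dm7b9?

F

Dm7b9 is built on D; its 3rd is a minor 3rd above the root.
A third above D uses the letter F, and the minor 3rd above D is F.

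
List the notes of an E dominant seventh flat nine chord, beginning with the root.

E dominant seventh flat nine is a dominant seventh flat nine built on E.
root → E
3rd (major 3rd) → G-sharp
5th (perfect 5th) → B
7th (minor 7th) → D
9th (minor 9th) → F

E G-sharp B D F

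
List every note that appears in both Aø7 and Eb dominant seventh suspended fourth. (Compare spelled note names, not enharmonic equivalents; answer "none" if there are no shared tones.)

Aø7: A C Eb G
Eb dominant seventh suspended fourth: Eb Ab Bb Db
Common to both → Eb.

Eb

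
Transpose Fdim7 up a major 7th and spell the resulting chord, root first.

A major 7th up from F is E, so the new chord is E diminished seventh.
E — root
G — minor 3rd
Bb — diminished 5th
Db — diminished 7th

E, G, Bb, Db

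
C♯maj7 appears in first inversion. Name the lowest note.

E♯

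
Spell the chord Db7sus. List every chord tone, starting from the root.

Db – Gb – Ab – Cb

Db7sus: dominant seventh suspended fourth on Db.
- root: Db
- perfect 4th: Gb
- perfect 5th: Ab
- minor 7th: Cb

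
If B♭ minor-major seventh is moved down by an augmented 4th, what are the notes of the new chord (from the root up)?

Transposed root: B-flat → F-flat (augmented 4th down). So we spell F-flat minor-major seventh:
Root: F-flat
Minor 3rd (3rd): A-double-flat
Perfect 5th (5th): C-flat
Major 7th (7th): E-flat

F-flat  A-double-flat  C-flat  E-flat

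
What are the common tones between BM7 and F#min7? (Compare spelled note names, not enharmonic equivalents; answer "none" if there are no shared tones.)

F#

BM7: B D# F# A#
F#min7: F# A C# E
Common to both → F#.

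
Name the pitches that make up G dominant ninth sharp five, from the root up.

Root G, quality dominant ninth sharp five:
root → G
3rd (major 3rd) → B
5th (augmented 5th) → D#
7th (minor 7th) → F
9th (major 9th) → A

G, B, D#, F, A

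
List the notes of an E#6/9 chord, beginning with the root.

E#6/9 is a six-nine built on E#.
E# — root
G## — major 3rd
B# — perfect 5th
C## — major 6th
F## — major 9th

E#, G##, B#, C##, F##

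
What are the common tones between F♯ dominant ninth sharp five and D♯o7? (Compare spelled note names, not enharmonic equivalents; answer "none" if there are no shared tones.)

F♯ dominant ninth sharp five: F♯ A♯ C𝄪 E G♯
D♯o7: D♯ F♯ A C
Common to both → F♯.

F♯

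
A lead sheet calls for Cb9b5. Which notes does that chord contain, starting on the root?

Cb9b5: dominant ninth flat five on Cb.
Root: Cb
Major 3rd (3rd): Eb
Diminished 5th (5th): Gbb
Minor 7th (7th): Bbb
Major 9th (9th): Db

Cb – Eb – Gbb – Bbb – Db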